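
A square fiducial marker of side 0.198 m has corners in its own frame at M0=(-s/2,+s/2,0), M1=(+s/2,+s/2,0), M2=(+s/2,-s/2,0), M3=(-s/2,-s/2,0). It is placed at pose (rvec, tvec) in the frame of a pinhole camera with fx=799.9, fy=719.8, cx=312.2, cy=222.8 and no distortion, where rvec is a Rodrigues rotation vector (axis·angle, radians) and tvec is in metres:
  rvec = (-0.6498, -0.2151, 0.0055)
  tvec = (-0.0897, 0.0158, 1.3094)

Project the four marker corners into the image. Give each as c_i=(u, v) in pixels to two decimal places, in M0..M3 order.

Intrinsics K: fx=799.9, fy=719.8, cx=312.2, cy=222.8
Marker side s = 0.198 m; corners in marker frame (Z=0):
  M0 = (-0.0990, +0.0990, 0)
  M1 = (+0.0990, +0.0990, 0)
  M2 = (+0.0990, -0.0990, 0)
  M3 = (-0.0990, -0.0990, 0)
rvec = (-0.6498, -0.2151, 0.0055), |rvec| = θ = 0.68450 rad = 39.219°
Rodrigues: sinθ=0.63228, 1−cosθ=0.22526; R = I + sinθ·[k]× + (1−cosθ)·[k]×²:
    [+0.97774 +0.06212 -0.20041]
    [+0.07228 +0.79698 +0.59966]
    [+0.19697 -0.60080 +0.77475]
t = (-0.0897, 0.0158, 1.3094) m
M0: Pc = R·M0+t = (-0.18035, +0.08755, +1.23042); u = 799.9·(-0.18035)/1.23042 + 312.2 = 194.9562, v = 719.8·(+0.08755)/1.23042 + 222.8 = 274.0143
M1: Pc = R·M1+t = (+0.01325, +0.10186, +1.26942); u = 799.9·(+0.01325)/1.26942 + 312.2 = 320.5468, v = 719.8·(+0.10186)/1.26942 + 222.8 = 280.5559
M2: Pc = R·M2+t = (+0.00095, -0.05595, +1.38838); u = 799.9·(+0.00095)/1.38838 + 312.2 = 312.7453, v = 719.8·(-0.05595)/1.38838 + 222.8 = 193.7953
M3: Pc = R·M3+t = (-0.19265, -0.07026, +1.34938); u = 799.9·(-0.19265)/1.34938 + 312.2 = 198.0011, v = 719.8·(-0.07026)/1.34938 + 222.8 = 185.3229

c0=(194.96, 274.01) c1=(320.55, 280.56) c2=(312.75, 193.80) c3=(198.00, 185.32)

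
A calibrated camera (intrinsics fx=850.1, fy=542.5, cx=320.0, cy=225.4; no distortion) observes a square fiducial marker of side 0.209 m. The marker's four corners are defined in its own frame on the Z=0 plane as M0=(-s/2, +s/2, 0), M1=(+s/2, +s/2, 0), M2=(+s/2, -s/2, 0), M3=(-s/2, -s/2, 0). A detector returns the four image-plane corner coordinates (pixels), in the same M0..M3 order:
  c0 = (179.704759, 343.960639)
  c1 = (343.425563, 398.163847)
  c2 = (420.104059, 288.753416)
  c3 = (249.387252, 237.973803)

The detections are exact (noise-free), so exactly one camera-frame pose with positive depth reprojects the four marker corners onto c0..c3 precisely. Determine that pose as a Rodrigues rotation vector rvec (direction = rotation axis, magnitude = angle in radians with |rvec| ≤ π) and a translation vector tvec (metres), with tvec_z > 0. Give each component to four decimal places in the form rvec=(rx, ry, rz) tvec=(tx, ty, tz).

Intrinsics K: fx=850.1, fy=542.5, cx=320.0, cy=225.4
Marker side s = 0.209 m; corners in marker frame (Z=0):
  M0 = (-0.1045, +0.1045, 0)
  M1 = (+0.1045, +0.1045, 0)
  M2 = (+0.1045, -0.1045, 0)
  M3 = (-0.1045, -0.1045, 0)
Detected image corners:
  c0 = (179.704759, 343.960639) px
  c1 = (343.425563, 398.163847) px
  c2 = (420.104059, 288.753416) px
  c3 = (249.387252, 237.973803) px
Planar DLT: solve 8×8 A·h = b for H (H[2,2]=1):
  H  [+738.54496 -316.95140 +295.93644]
  H  [+185.97540 +550.06168 +317.26826]
  H  [-0.20577 +0.11013 +1.00000]
B = K⁻¹H; ‖b₁‖=1.058842, ‖b₂‖=1.058842; λ = 2/(‖b₁‖+‖b₂‖) = 0.944428, sign → tz>0 ⇒ λ=+0.944428
r₁ = λ·B[:,0] = (+0.89365,+0.40451,-0.19434); r₂ = λ·B[:,1] = (-0.39127,+0.91438,+0.10401)
r₃ = r₁×r₂ = (+0.21977,-0.01691,+0.97541); SVD([r₁ r₂ r₃]) → R = UVᵀ:
  R  [+0.89365 -0.39127 +0.21977]
  R  [+0.40451 +0.91438 -0.01691]
  R  [-0.19434 +0.10401 +0.97541]
t = (-0.02673, +0.15993, +0.94443) m
tr R = 2.783433; θ = arccos((tr R − 1)/2) = 0.469672 rad = 26.910°
axis k = ((R−Rᵀ)₃₂, (R−Rᵀ)₁₃, (R−Rᵀ)₂₁) / (2 sinθ) = (+0.133576, +0.457483, +0.879129)
rvec = θ·k = (+0.062737, +0.214867, +0.412902)

rvec=(0.0627, 0.2149, 0.4129) tvec=(-0.0267, 0.1599, 0.9444)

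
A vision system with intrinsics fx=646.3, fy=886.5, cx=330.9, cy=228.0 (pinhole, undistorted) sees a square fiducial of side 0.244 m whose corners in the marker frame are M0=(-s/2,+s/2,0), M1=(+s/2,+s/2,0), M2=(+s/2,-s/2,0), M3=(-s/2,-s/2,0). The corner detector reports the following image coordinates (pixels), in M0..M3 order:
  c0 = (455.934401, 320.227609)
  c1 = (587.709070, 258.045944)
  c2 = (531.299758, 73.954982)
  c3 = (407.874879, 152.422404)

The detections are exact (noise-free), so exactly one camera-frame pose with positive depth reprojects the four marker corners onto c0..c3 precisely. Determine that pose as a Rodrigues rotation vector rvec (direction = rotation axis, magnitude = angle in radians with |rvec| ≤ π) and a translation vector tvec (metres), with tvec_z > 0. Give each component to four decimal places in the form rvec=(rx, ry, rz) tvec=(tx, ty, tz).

rvec=(-0.0178, 0.5155, -0.3784) tvec=(0.2851, -0.0336, 1.1427)

Intrinsics K: fx=646.3, fy=886.5, cx=330.9, cy=228.0
Marker side s = 0.244 m; corners in marker frame (Z=0):
  M0 = (-0.1220, +0.1220, 0)
  M1 = (+0.1220, +0.1220, 0)
  M2 = (+0.1220, -0.1220, 0)
  M3 = (-0.1220, -0.1220, 0)
Detected image corners:
  c0 = (455.934401, 320.227609) px
  c1 = (587.709070, 258.045944) px
  c2 = (531.299758, 73.954982) px
  c3 = (407.874879, 152.422404) px
Planar DLT: solve 8×8 A·h = b for H (H[2,2]=1):
  H  [+315.48184 +165.10824 +492.14089]
  H  [-372.72115 +699.87905 +201.91507]
  H  [-0.41812 -0.09702 +1.00000]
B = K⁻¹H; ‖b₁‖=0.875120, ‖b₂‖=0.875120; λ = 2/(‖b₁‖+‖b₂‖) = 1.142700, sign → tz>0 ⇒ λ=+1.142700
r₁ = λ·B[:,0] = (+0.80242,-0.35756,-0.47779); r₂ = λ·B[:,1] = (+0.34869,+0.93066,-0.11087)
r₃ = r₁×r₂ = (+0.48430,-0.07764,+0.87145); SVD([r₁ r₂ r₃]) → R = UVᵀ:
  R  [+0.80242 +0.34869 +0.48430]
  R  [-0.35756 +0.93066 -0.07764]
  R  [-0.47779 -0.11087 +0.87145]
t = (+0.28508, -0.03362, +1.14270) m
tr R = 2.604526; θ = arccos((tr R − 1)/2) = 0.639720 rad = 36.653°
axis k = ((R−Rᵀ)₃₂, (R−Rᵀ)₁₃, (R−Rᵀ)₂₁) / (2 sinθ) = (-0.027833, +0.805810, -0.591520)
rvec = θ·k = (-0.017805, +0.515493, -0.378407)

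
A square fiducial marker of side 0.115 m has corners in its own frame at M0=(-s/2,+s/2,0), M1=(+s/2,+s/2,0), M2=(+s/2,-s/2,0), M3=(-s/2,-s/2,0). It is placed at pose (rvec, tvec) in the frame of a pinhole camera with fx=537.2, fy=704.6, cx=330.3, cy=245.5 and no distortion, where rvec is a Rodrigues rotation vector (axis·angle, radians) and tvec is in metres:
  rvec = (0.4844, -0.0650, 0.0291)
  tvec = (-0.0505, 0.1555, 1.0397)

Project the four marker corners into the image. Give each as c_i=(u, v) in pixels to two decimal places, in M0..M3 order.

Intrinsics K: fx=537.2, fy=704.6, cx=330.3, cy=245.5
Marker side s = 0.115 m; corners in marker frame (Z=0):
  M0 = (-0.0575, +0.0575, 0)
  M1 = (+0.0575, +0.0575, 0)
  M2 = (+0.0575, -0.0575, 0)
  M3 = (-0.0575, -0.0575, 0)
rvec = (0.4844, -0.0650, 0.0291), |rvec| = θ = 0.48961 rad = 28.052°
Rodrigues: sinθ=0.47028, 1−cosθ=0.11748; R = I + sinθ·[k]× + (1−cosθ)·[k]×²:
    [+0.99751 -0.04338 -0.05553]
    [+0.01252 +0.88459 -0.46620]
    [+0.06934 +0.46435 +0.88293]
t = (-0.0505, 0.1555, 1.0397) m
M0: Pc = R·M0+t = (-0.11035, +0.20564, +1.06241); u = 537.2·(-0.11035)/1.06241 + 330.3 = 274.5017, v = 704.6·(+0.20564)/1.06241 + 245.5 = 381.8845
M1: Pc = R·M1+t = (+0.00436, +0.20708, +1.07039); u = 537.2·(+0.00436)/1.07039 + 330.3 = 332.4895, v = 704.6·(+0.20708)/1.07039 + 245.5 = 381.8163
M2: Pc = R·M2+t = (+0.00935, +0.10536, +1.01699); u = 537.2·(+0.00935)/1.01699 + 330.3 = 335.2397, v = 704.6·(+0.10536)/1.01699 + 245.5 = 318.4939
M3: Pc = R·M3+t = (-0.10536, +0.10392, +1.00901); u = 537.2·(-0.10536)/1.00901 + 330.3 = 274.2048, v = 704.6·(+0.10392)/1.00901 + 245.5 = 318.0654

c0=(274.50, 381.88) c1=(332.49, 381.82) c2=(335.24, 318.49) c3=(274.20, 318.07)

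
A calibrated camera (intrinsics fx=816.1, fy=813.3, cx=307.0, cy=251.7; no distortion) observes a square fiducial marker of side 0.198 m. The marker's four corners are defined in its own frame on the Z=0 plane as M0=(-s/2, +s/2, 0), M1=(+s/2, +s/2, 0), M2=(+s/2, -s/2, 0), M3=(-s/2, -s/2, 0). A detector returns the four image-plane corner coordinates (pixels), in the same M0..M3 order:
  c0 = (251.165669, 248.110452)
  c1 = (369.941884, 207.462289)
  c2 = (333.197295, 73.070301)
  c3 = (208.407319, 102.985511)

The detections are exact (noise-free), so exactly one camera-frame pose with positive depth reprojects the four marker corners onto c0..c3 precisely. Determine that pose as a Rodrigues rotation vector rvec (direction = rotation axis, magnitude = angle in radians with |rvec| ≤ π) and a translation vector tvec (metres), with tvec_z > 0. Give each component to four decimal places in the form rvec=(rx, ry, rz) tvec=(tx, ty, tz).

Intrinsics K: fx=816.1, fy=813.3, cx=307.0, cy=251.7
Marker side s = 0.198 m; corners in marker frame (Z=0):
  M0 = (-0.0990, +0.0990, 0)
  M1 = (+0.0990, +0.0990, 0)
  M2 = (+0.0990, -0.0990, 0)
  M3 = (-0.0990, -0.0990, 0)
Detected image corners:
  c0 = (251.165669, 248.110452) px
  c1 = (369.941884, 207.462289) px
  c2 = (333.197295, 73.070301) px
  c3 = (208.407319, 102.985511) px
Planar DLT: solve 8×8 A·h = b for H (H[2,2]=1):
  H  [+735.96311 +233.11560 +293.41205]
  H  [-112.72635 +722.64748 +157.96458]
  H  [+0.41650 +0.11345 +1.00000]
B = K⁻¹H; ‖b₁‖=0.894563, ‖b₂‖=0.894563; λ = 2/(‖b₁‖+‖b₂‖) = 1.117864, sign → tz>0 ⇒ λ=+1.117864
r₁ = λ·B[:,0] = (+0.83295,-0.29903,+0.46559); r₂ = λ·B[:,1] = (+0.27161,+0.95402,+0.12682)
r₃ = r₁×r₂ = (-0.48210,+0.02082,+0.87587); SVD([r₁ r₂ r₃]) → R = UVᵀ:
  R  [+0.83295 +0.27161 -0.48210]
  R  [-0.29903 +0.95402 +0.02082]
  R  [+0.46559 +0.12682 +0.87587]
t = (-0.01861, -0.12884, +1.11786) m
tr R = 2.662832; θ = arccos((tr R − 1)/2) = 0.589145 rad = 33.756°
axis k = ((R−Rᵀ)₃₂, (R−Rᵀ)₁₃, (R−Rᵀ)₂₁) / (2 sinθ) = (+0.095380, -0.852780, -0.513486)
rvec = θ·k = (+0.056193, -0.502411, -0.302518)

rvec=(0.0562, -0.5024, -0.3025) tvec=(-0.0186, -0.1288, 1.1179)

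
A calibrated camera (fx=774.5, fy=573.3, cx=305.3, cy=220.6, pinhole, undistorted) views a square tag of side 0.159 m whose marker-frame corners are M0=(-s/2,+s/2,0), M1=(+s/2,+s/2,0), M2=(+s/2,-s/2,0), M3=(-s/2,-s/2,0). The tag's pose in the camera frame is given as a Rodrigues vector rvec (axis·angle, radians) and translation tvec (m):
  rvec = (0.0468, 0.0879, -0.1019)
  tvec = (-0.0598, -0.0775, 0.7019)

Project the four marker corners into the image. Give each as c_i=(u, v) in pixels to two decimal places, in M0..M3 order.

Intrinsics K: fx=774.5, fy=573.3, cx=305.3, cy=220.6
Marker side s = 0.159 m; corners in marker frame (Z=0):
  M0 = (-0.0795, +0.0795, 0)
  M1 = (+0.0795, +0.0795, 0)
  M2 = (+0.0795, -0.0795, 0)
  M3 = (-0.0795, -0.0795, 0)
rvec = (0.0468, 0.0879, -0.1019), |rvec| = θ = 0.14248 rad = 8.163°
Rodrigues: sinθ=0.14200, 1−cosθ=0.01013; R = I + sinθ·[k]× + (1−cosθ)·[k]×²:
    [+0.99096 +0.10361 +0.08522]
    [-0.09950 +0.99372 -0.05111]
    [-0.08998 +0.04217 +0.99505]
t = (-0.0598, -0.0775, 0.7019) m
M0: Pc = R·M0+t = (-0.13034, +0.00941, +0.71241); u = 774.5·(-0.13034)/0.71241 + 305.3 = 163.5947, v = 573.3·(+0.00941)/0.71241 + 220.6 = 228.1738
M1: Pc = R·M1+t = (+0.02722, -0.00641, +0.69810); u = 774.5·(+0.02722)/0.69810 + 305.3 = 335.4971, v = 573.3·(-0.00641)/0.69810 + 220.6 = 215.3364
M2: Pc = R·M2+t = (+0.01074, -0.16441, +0.69139); u = 774.5·(+0.01074)/0.69139 + 305.3 = 317.3359, v = 573.3·(-0.16441)/0.69139 + 220.6 = 84.2709
M3: Pc = R·M3+t = (-0.14682, -0.14859, +0.70570); u = 774.5·(-0.14682)/0.70570 + 305.3 = 144.1684, v = 573.3·(-0.14859)/0.70570 + 220.6 = 99.8874

c0=(163.59, 228.17) c1=(335.50, 215.34) c2=(317.34, 84.27) c3=(144.17, 99.89)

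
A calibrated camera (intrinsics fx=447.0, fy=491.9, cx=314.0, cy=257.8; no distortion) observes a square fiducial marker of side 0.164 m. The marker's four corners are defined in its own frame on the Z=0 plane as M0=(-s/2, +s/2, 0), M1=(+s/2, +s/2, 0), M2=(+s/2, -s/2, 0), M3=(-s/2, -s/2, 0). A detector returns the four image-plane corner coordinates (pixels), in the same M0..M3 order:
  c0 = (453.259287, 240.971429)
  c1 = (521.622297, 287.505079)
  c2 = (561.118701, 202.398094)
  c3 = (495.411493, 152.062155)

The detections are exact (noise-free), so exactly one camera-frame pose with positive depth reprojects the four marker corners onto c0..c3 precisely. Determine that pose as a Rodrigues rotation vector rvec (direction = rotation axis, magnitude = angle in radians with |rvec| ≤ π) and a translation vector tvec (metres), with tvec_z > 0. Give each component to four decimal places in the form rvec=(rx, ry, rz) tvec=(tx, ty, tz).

Intrinsics K: fx=447.0, fy=491.9, cx=314.0, cy=257.8
Marker side s = 0.164 m; corners in marker frame (Z=0):
  M0 = (-0.0820, +0.0820, 0)
  M1 = (+0.0820, +0.0820, 0)
  M2 = (+0.0820, -0.0820, 0)
  M3 = (-0.0820, -0.0820, 0)
Detected image corners:
  c0 = (453.259287, 240.971429) px
  c1 = (521.622297, 287.505079) px
  c2 = (561.118701, 202.398094) px
  c3 = (495.411493, 152.062155) px
Planar DLT: solve 8×8 A·h = b for H (H[2,2]=1):
  H  [+560.77865 -278.80494 +508.77504]
  H  [+361.48524 +517.18086 +221.11755]
  H  [+0.29943 -0.05922 +1.00000]
B = K⁻¹H; ‖b₁‖=1.230461, ‖b₂‖=1.230461; λ = 2/(‖b₁‖+‖b₂‖) = 0.812704, sign → tz>0 ⇒ λ=+0.812704
r₁ = λ·B[:,0] = (+0.84862,+0.46970,+0.24335); r₂ = λ·B[:,1] = (-0.47310,+0.87970,-0.04813)
r₃ = r₁×r₂ = (-0.23668,-0.07428,+0.96874); SVD([r₁ r₂ r₃]) → R = UVᵀ:
  R  [+0.84862 -0.47310 -0.23668]
  R  [+0.46970 +0.87970 -0.07428]
  R  [+0.24335 -0.04813 +0.96874]
t = (+0.35413, -0.06061, +0.81270) m
tr R = 2.697064; θ = arccos((tr R − 1)/2) = 0.557591 rad = 31.948°
axis k = ((R−Rᵀ)₃₂, (R−Rᵀ)₁₃, (R−Rᵀ)₂₁) / (2 sinθ) = (+0.024716, -0.453590, +0.890868)
rvec = θ·k = (+0.013781, -0.252918, +0.496740)

rvec=(0.0138, -0.2529, 0.4967) tvec=(0.3541, -0.0606, 0.8127)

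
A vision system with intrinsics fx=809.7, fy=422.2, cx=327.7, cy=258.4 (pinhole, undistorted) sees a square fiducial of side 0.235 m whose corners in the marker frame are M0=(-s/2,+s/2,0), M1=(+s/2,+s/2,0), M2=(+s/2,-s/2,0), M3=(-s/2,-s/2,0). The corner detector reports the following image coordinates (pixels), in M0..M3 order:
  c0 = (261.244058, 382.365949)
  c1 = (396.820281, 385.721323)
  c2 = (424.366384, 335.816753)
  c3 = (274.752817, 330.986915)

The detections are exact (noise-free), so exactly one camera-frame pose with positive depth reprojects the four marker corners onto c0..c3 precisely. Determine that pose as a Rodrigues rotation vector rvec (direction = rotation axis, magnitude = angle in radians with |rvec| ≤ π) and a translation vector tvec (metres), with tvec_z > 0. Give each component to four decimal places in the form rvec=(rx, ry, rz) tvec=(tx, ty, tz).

rvec=(0.6159, -0.0889, 0.1160) tvec=(0.0193, 0.3181, 1.3217)

Intrinsics K: fx=809.7, fy=422.2, cx=327.7, cy=258.4
Marker side s = 0.235 m; corners in marker frame (Z=0):
  M0 = (-0.1175, +0.1175, 0)
  M1 = (+0.1175, +0.1175, 0)
  M2 = (+0.1175, -0.1175, 0)
  M3 = (-0.1175, -0.1175, 0)
Detected image corners:
  c0 = (261.244058, 382.365949) px
  c1 = (396.820281, 385.721323) px
  c2 = (424.366384, 335.816753) px
  c3 = (274.752817, 330.986915) px
Planar DLT: solve 8×8 A·h = b for H (H[2,2]=1):
  H  [+635.47144 +58.81625 +339.52089]
  H  [+49.18502 +370.33048 +360.02858]
  H  [+0.08901 +0.43172 +1.00000]
B = K⁻¹H; ‖b₁‖=0.756618, ‖b₂‖=0.756618; λ = 2/(‖b₁‖+‖b₂‖) = 1.321670, sign → tz>0 ⇒ λ=+1.321670
r₁ = λ·B[:,0] = (+0.98967,+0.08197,+0.11764); r₂ = λ·B[:,1] = (-0.13492,+0.81008,+0.57059)
r₃ = r₁×r₂ = (-0.04852,-0.58056,+0.81277); SVD([r₁ r₂ r₃]) → R = UVᵀ:
  R  [+0.98967 -0.13492 -0.04852]
  R  [+0.08197 +0.81008 -0.58056]
  R  [+0.11764 +0.57059 +0.81277]
t = (+0.01930, +0.31814, +1.32167) m
tr R = 2.612515; θ = arccos((tr R − 1)/2) = 0.632998 rad = 36.268°
axis k = ((R−Rᵀ)₃₂, (R−Rᵀ)₁₃, (R−Rᵀ)₂₁) / (2 sinθ) = (+0.972969, -0.140442, +0.183322)
rvec = θ·k = (+0.615887, -0.088900, +0.116042)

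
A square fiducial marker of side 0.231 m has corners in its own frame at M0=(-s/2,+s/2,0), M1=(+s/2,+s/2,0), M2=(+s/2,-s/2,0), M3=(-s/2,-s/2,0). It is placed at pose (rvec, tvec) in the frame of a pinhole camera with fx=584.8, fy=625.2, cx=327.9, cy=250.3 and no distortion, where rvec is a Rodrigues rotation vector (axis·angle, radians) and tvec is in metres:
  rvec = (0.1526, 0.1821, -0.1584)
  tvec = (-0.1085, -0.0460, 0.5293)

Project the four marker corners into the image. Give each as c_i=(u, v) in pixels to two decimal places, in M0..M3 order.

Intrinsics K: fx=584.8, fy=625.2, cx=327.9, cy=250.3
Marker side s = 0.231 m; corners in marker frame (Z=0):
  M0 = (-0.1155, +0.1155, 0)
  M1 = (+0.1155, +0.1155, 0)
  M2 = (+0.1155, -0.1155, 0)
  M3 = (-0.1155, -0.1155, 0)
rvec = (0.1526, 0.1821, -0.1584), |rvec| = θ = 0.28555 rad = 16.361°
Rodrigues: sinθ=0.28168, 1−cosθ=0.04049; R = I + sinθ·[k]× + (1−cosθ)·[k]×²:
    [+0.97107 +0.17006 +0.16763]
    [-0.14246 +0.97598 -0.16486]
    [-0.19164 +0.13621 +0.97197]
t = (-0.1085, -0.0460, 0.5293) m
M0: Pc = R·M0+t = (-0.20102, +0.08318, +0.56717); u = 584.8·(-0.20102)/0.56717 + 327.9 = 120.6330, v = 625.2·(+0.08318)/0.56717 + 250.3 = 341.9898
M1: Pc = R·M1+t = (+0.02330, +0.05027, +0.52290); u = 584.8·(+0.02330)/0.52290 + 327.9 = 353.9587, v = 625.2·(+0.05027)/0.52290 + 250.3 = 310.4068
M2: Pc = R·M2+t = (-0.01598, -0.17518, +0.49143); u = 584.8·(-0.01598)/0.49143 + 327.9 = 308.8808, v = 625.2·(-0.17518)/0.49143 + 250.3 = 27.4381
M3: Pc = R·M3+t = (-0.24030, -0.14227, +0.53570); u = 584.8·(-0.24030)/0.53570 + 327.9 = 65.5758, v = 625.2·(-0.14227)/0.53570 + 250.3 = 84.2597

c0=(120.63, 341.99) c1=(353.96, 310.41) c2=(308.88, 27.44) c3=(65.58, 84.26)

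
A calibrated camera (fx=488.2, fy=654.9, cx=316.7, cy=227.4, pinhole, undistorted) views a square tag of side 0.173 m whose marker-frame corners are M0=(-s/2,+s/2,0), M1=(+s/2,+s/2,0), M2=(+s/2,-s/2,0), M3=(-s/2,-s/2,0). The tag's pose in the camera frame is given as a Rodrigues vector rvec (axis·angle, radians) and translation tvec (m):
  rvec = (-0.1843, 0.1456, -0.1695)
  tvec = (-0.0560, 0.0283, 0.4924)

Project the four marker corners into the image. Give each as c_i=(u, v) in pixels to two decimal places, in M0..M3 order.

Intrinsics K: fx=488.2, fy=654.9, cx=316.7, cy=227.4
Marker side s = 0.173 m; corners in marker frame (Z=0):
  M0 = (-0.0865, +0.0865, 0)
  M1 = (+0.0865, +0.0865, 0)
  M2 = (+0.0865, -0.0865, 0)
  M3 = (-0.0865, -0.0865, 0)
rvec = (-0.1843, 0.1456, -0.1695), |rvec| = θ = 0.28965 rad = 16.596°
Rodrigues: sinθ=0.28562, 1−cosθ=0.04166; R = I + sinθ·[k]× + (1−cosθ)·[k]×²:
    [+0.97521 +0.15382 +0.15908]
    [-0.18046 +0.96887 +0.16948]
    [-0.12806 -0.19399 +0.97261]
t = (-0.0560, 0.0283, 0.4924) m
M0: Pc = R·M0+t = (-0.12705, +0.12772, +0.48670); u = 488.2·(-0.12705)/0.48670 + 316.7 = 189.2573, v = 654.9·(+0.12772)/0.48670 + 227.4 = 399.2564
M1: Pc = R·M1+t = (+0.04166, +0.09650, +0.46454); u = 488.2·(+0.04166)/0.46454 + 316.7 = 360.4823, v = 654.9·(+0.09650)/0.46454 + 227.4 = 363.4392
M2: Pc = R·M2+t = (+0.01505, -0.07112, +0.49810); u = 488.2·(+0.01505)/0.49810 + 316.7 = 331.4513, v = 654.9·(-0.07112)/0.49810 + 227.4 = 133.8957
M3: Pc = R·M3+t = (-0.15366, -0.03990, +0.52026); u = 488.2·(-0.15366)/0.52026 + 316.7 = 172.5076, v = 654.9·(-0.03990)/0.52026 + 227.4 = 177.1774

c0=(189.26, 399.26) c1=(360.48, 363.44) c2=(331.45, 133.90) c3=(172.51, 177.18)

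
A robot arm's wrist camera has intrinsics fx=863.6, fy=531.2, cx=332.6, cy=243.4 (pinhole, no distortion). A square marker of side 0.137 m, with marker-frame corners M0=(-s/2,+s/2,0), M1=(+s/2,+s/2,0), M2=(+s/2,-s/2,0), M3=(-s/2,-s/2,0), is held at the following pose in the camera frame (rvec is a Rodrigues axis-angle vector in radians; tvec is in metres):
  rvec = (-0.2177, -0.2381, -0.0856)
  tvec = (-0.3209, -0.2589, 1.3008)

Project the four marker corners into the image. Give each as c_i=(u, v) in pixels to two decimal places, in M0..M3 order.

Intrinsics K: fx=863.6, fy=531.2, cx=332.6, cy=243.4
Marker side s = 0.137 m; corners in marker frame (Z=0):
  M0 = (-0.0685, +0.0685, 0)
  M1 = (+0.0685, +0.0685, 0)
  M2 = (+0.0685, -0.0685, 0)
  M3 = (-0.0685, -0.0685, 0)
rvec = (-0.2177, -0.2381, -0.0856), |rvec| = θ = 0.33378 rad = 19.124°
Rodrigues: sinθ=0.32762, 1−cosθ=0.05519; R = I + sinθ·[k]× + (1−cosθ)·[k]×²:
    [+0.96829 +0.10970 -0.22447]
    [-0.05834 +0.97289 +0.22378]
    [+0.24293 -0.20358 +0.94844]
t = (-0.3209, -0.2589, 1.3008) m
M0: Pc = R·M0+t = (-0.37971, -0.18826, +1.27021); u = 863.6·(-0.37971)/1.27021 + 332.6 = 74.4383, v = 531.2·(-0.18826)/1.27021 + 243.4 = 164.6700
M1: Pc = R·M1+t = (-0.24706, -0.19625, +1.30350); u = 863.6·(-0.24706)/1.30350 + 332.6 = 168.9175, v = 531.2·(-0.19625)/1.30350 + 243.4 = 163.4229
M2: Pc = R·M2+t = (-0.26209, -0.32954, +1.33139); u = 863.6·(-0.26209)/1.33139 + 332.6 = 162.5983, v = 531.2·(-0.32954)/1.33139 + 243.4 = 111.9195
M3: Pc = R·M3+t = (-0.39474, -0.32155, +1.29810); u = 863.6·(-0.39474)/1.29810 + 332.6 = 69.9870, v = 531.2·(-0.32155)/1.29810 + 243.4 = 111.8192

c0=(74.44, 164.67) c1=(168.92, 163.42) c2=(162.60, 111.92) c3=(69.99, 111.82)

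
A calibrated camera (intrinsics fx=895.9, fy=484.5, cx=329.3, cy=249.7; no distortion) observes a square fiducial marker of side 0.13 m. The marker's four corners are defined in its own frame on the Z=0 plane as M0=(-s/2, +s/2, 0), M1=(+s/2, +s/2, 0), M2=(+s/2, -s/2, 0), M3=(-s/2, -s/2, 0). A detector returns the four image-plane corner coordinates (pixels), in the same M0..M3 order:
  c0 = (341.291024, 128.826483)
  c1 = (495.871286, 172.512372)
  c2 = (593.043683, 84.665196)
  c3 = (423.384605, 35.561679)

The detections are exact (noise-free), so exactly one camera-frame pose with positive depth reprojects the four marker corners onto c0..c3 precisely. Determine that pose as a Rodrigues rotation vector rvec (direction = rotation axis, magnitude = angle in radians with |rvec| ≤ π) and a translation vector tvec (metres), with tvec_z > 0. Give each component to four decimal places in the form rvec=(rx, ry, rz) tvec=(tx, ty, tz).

Intrinsics K: fx=895.9, fy=484.5, cx=329.3, cy=249.7
Marker side s = 0.13 m; corners in marker frame (Z=0):
  M0 = (-0.0650, +0.0650, 0)
  M1 = (+0.0650, +0.0650, 0)
  M2 = (+0.0650, -0.0650, 0)
  M3 = (-0.0650, -0.0650, 0)
Detected image corners:
  c0 = (341.291024, 128.826483) px
  c1 = (495.871286, 172.512372) px
  c2 = (593.043683, 84.665196) px
  c3 = (423.384605, 35.561679) px
Planar DLT: solve 8×8 A·h = b for H (H[2,2]=1):
  H  [+1278.04205 -339.51828 +461.58042]
  H  [+363.54969 +776.14177 +107.72587]
  H  [+0.07298 +0.75581 +1.00000]
B = K⁻¹H; ‖b₁‖=1.572438, ‖b₂‖=1.572438; λ = 2/(‖b₁‖+‖b₂‖) = 0.635955, sign → tz>0 ⇒ λ=+0.635955
r₁ = λ·B[:,0] = (+0.89016,+0.45328,+0.04641); r₂ = λ·B[:,1] = (-0.41768,+0.77104,+0.48066)
r₃ = r₁×r₂ = (+0.18209,-0.44725,+0.87568); SVD([r₁ r₂ r₃]) → R = UVᵀ:
  R  [+0.89016 -0.41768 +0.18209]
  R  [+0.45328 +0.77104 -0.44725]
  R  [+0.04641 +0.48066 +0.87568]
t = (+0.09390, -0.18636, +0.63596) m
tr R = 2.536880; θ = arccos((tr R − 1)/2) = 0.694397 rad = 39.786°
axis k = ((R−Rᵀ)₃₂, (R−Rᵀ)₁₃, (R−Rᵀ)₂₁) / (2 sinθ) = (+0.725021, +0.106013, +0.680519)
rvec = θ·k = (+0.503452, +0.073615, +0.472550)

rvec=(0.5035, 0.0736, 0.4726) tvec=(0.0939, -0.1864, 0.6360)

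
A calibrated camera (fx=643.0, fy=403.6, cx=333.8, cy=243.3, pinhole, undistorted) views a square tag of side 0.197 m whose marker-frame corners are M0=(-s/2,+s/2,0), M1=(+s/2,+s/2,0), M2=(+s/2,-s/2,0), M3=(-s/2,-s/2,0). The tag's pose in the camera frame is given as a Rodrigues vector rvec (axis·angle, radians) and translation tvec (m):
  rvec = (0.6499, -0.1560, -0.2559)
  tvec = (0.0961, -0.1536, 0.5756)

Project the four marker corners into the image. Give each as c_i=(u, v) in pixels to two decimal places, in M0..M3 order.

c0=(354.38, 211.12) c1=(542.68, 176.70) c2=(546.01, 44.33) c3=(312.96, 83.71)

Intrinsics K: fx=643.0, fy=403.6, cx=333.8, cy=243.3
Marker side s = 0.197 m; corners in marker frame (Z=0):
  M0 = (-0.0985, +0.0985, 0)
  M1 = (+0.0985, +0.0985, 0)
  M2 = (+0.0985, -0.0985, 0)
  M3 = (-0.0985, -0.0985, 0)
rvec = (0.6499, -0.1560, -0.2559), |rvec| = θ = 0.71568 rad = 41.005°
Rodrigues: sinθ=0.65613, 1−cosθ=0.24535; R = I + sinθ·[k]× + (1−cosθ)·[k]×²:
    [+0.95697 +0.18604 -0.22269]
    [-0.28317 +0.76631 -0.57670]
    [+0.06335 +0.61495 +0.78602]
t = (0.0961, -0.1536, 0.5756) m
M0: Pc = R·M0+t = (+0.02016, -0.05023, +0.62993); u = 643.0·(+0.02016)/0.62993 + 333.8 = 354.3815, v = 403.6·(-0.05023)/0.62993 + 243.3 = 211.1199
M1: Pc = R·M1+t = (+0.20869, -0.10601, +0.64241); u = 643.0·(+0.20869)/0.64241 + 333.8 = 542.6779, v = 403.6·(-0.10601)/0.64241 + 243.3 = 176.6978
M2: Pc = R·M2+t = (+0.17204, -0.25697, +0.52127); u = 643.0·(+0.17204)/0.52127 + 333.8 = 546.0125, v = 403.6·(-0.25697)/0.52127 + 243.3 = 44.3340
M3: Pc = R·M3+t = (-0.01649, -0.20119, +0.50879); u = 643.0·(-0.01649)/0.50879 + 333.8 = 312.9637, v = 403.6·(-0.20119)/0.50879 + 243.3 = 83.7052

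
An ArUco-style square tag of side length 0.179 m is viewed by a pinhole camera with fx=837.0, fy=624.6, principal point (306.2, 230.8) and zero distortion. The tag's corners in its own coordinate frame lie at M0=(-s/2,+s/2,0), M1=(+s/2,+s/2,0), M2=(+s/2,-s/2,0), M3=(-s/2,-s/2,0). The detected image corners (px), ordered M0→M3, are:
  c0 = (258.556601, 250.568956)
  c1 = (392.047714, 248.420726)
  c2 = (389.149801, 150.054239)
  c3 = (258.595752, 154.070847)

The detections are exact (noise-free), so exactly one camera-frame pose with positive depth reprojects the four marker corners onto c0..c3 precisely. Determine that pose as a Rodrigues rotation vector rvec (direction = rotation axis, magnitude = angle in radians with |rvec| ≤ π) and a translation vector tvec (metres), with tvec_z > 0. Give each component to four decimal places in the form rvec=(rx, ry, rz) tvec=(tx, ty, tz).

Intrinsics K: fx=837.0, fy=624.6, cx=306.2, cy=230.8
Marker side s = 0.179 m; corners in marker frame (Z=0):
  M0 = (-0.0895, +0.0895, 0)
  M1 = (+0.0895, +0.0895, 0)
  M2 = (+0.0895, -0.0895, 0)
  M3 = (-0.0895, -0.0895, 0)
Detected image corners:
  c0 = (258.556601, 250.568956) px
  c1 = (392.047714, 248.420726) px
  c2 = (389.149801, 150.054239) px
  c3 = (258.595752, 154.070847) px
Planar DLT: solve 8×8 A·h = b for H (H[2,2]=1):
  H  [+701.42918 -32.04673 +323.92367]
  H  [-39.56882 +519.55059 +200.25736]
  H  [-0.11102 -0.12308 +1.00000]
B = K⁻¹H; ‖b₁‖=0.885911, ‖b₂‖=0.885911; λ = 2/(‖b₁‖+‖b₂‖) = 1.128781, sign → tz>0 ⇒ λ=+1.128781
r₁ = λ·B[:,0] = (+0.99180,-0.02520,-0.12532); r₂ = λ·B[:,1] = (+0.00761,+0.99027,-0.13893)
r₃ = r₁×r₂ = (+0.12760,+0.13684,+0.98234); SVD([r₁ r₂ r₃]) → R = UVᵀ:
  R  [+0.99180 +0.00761 +0.12760]
  R  [-0.02520 +0.99027 +0.13684]
  R  [-0.12532 -0.13893 +0.98234]
t = (+0.02390, -0.05520, +1.12878) m
tr R = 2.964409; θ = arccos((tr R − 1)/2) = 0.188936 rad = 10.825°
axis k = ((R−Rᵀ)₃₂, (R−Rᵀ)₁₃, (R−Rᵀ)₂₁) / (2 sinθ) = (-0.734158, +0.673337, -0.087342)
rvec = θ·k = (-0.138709, +0.127218, -0.016502)

rvec=(-0.1387, 0.1272, -0.0165) tvec=(0.0239, -0.0552, 1.1288)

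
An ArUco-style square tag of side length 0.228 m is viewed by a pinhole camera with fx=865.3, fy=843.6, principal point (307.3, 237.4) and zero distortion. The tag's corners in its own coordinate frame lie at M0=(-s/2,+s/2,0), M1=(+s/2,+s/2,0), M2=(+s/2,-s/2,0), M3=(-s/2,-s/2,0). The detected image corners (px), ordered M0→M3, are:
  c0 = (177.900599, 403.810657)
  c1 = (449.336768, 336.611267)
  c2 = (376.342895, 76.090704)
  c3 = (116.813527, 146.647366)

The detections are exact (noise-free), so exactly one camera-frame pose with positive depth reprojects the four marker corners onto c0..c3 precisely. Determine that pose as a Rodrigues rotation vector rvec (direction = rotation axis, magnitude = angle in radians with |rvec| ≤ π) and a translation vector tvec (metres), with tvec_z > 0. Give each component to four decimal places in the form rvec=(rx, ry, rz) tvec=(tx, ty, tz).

rvec=(-0.1125, 0.0887, -0.2551) tvec=(-0.0243, 0.0011, 0.7148)

Intrinsics K: fx=865.3, fy=843.6, cx=307.3, cy=237.4
Marker side s = 0.228 m; corners in marker frame (Z=0):
  M0 = (-0.1140, +0.1140, 0)
  M1 = (+0.1140, +0.1140, 0)
  M2 = (+0.1140, -0.1140, 0)
  M3 = (-0.1140, -0.1140, 0)
Detected image corners:
  c0 = (177.900599, 403.810657) px
  c1 = (449.336768, 336.611267) px
  c2 = (376.342895, 76.090704) px
  c3 = (116.813527, 146.647366) px
Planar DLT: solve 8×8 A·h = b for H (H[2,2]=1):
  H  [+1135.22029 +245.87427 +277.89666]
  H  [-326.88585 +1094.04381 +238.67095]
  H  [-0.10235 -0.17086 +1.00000]
B = K⁻¹H; ‖b₁‖=1.398933, ‖b₂‖=1.398933; λ = 2/(‖b₁‖+‖b₂‖) = 0.714831, sign → tz>0 ⇒ λ=+0.714831
r₁ = λ·B[:,0] = (+0.96380,-0.25640,-0.07317); r₂ = λ·B[:,1] = (+0.24649,+0.96142,-0.12214)
r₃ = r₁×r₂ = (+0.10166,+0.09968,+0.98981); SVD([r₁ r₂ r₃]) → R = UVᵀ:
  R  [+0.96380 +0.24649 +0.10166]
  R  [-0.25640 +0.96142 +0.09968]
  R  [-0.07317 -0.12214 +0.98981]
t = (-0.02429, +0.00108, +0.71483) m
tr R = 2.915028; θ = arccos((tr R − 1)/2) = 0.292542 rad = 16.761°
axis k = ((R−Rᵀ)₃₂, (R−Rᵀ)₁₃, (R−Rᵀ)₂₁) / (2 sinθ) = (-0.384584, +0.303107, -0.871906)
rvec = θ·k = (-0.112507, +0.088672, -0.255069)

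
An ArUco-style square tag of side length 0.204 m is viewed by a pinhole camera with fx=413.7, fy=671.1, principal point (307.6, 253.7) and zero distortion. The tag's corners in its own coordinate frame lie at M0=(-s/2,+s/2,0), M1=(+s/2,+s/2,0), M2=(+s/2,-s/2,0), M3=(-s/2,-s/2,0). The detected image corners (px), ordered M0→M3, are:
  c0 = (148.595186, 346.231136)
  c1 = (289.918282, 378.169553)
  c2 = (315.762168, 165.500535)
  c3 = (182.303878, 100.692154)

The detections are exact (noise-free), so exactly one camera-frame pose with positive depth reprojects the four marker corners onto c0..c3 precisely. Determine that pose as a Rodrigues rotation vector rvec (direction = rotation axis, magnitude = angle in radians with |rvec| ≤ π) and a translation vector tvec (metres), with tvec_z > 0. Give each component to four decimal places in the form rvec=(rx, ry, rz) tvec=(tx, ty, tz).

rvec=(-0.0276, -0.4494, 0.2069) tvec=(-0.0968, -0.0050, 0.5876)

Intrinsics K: fx=413.7, fy=671.1, cx=307.6, cy=253.7
Marker side s = 0.204 m; corners in marker frame (Z=0):
  M0 = (-0.1020, +0.1020, 0)
  M1 = (+0.1020, +0.1020, 0)
  M2 = (+0.1020, -0.1020, 0)
  M3 = (-0.1020, -0.1020, 0)
Detected image corners:
  c0 = (148.595186, 346.231136) px
  c1 = (289.918282, 378.169553) px
  c2 = (315.762168, 165.500535) px
  c3 = (182.303878, 100.692154) px
Planar DLT: solve 8×8 A·h = b for H (H[2,2]=1):
  H  [+843.97517 -173.22916 +239.44029]
  H  [+418.71055 +1086.71097 +248.01503]
  H  [+0.72917 -0.12258 +1.00000]
B = K⁻¹H; ‖b₁‖=1.701965, ‖b₂‖=1.701965; λ = 2/(‖b₁‖+‖b₂‖) = 0.587556, sign → tz>0 ⇒ λ=+0.587556
r₁ = λ·B[:,0] = (+0.88010,+0.20462,+0.42843); r₂ = λ·B[:,1] = (-0.19248,+0.97865,-0.07202)
r₃ = r₁×r₂ = (-0.43402,-0.01908,+0.90070); SVD([r₁ r₂ r₃]) → R = UVᵀ:
  R  [+0.88010 -0.19248 -0.43402]
  R  [+0.20462 +0.97865 -0.01908]
  R  [+0.42843 -0.07202 +0.90070]
t = (-0.09680, -0.00498, +0.58756) m
tr R = 2.759455; θ = arccos((tr R − 1)/2) = 0.495508 rad = 28.391°
axis k = ((R−Rᵀ)₃₂, (R−Rᵀ)₁₃, (R−Rᵀ)₂₁) / (2 sinθ) = (-0.055673, -0.906932, +0.417582)
rvec = θ·k = (-0.027586, -0.449392, +0.206915)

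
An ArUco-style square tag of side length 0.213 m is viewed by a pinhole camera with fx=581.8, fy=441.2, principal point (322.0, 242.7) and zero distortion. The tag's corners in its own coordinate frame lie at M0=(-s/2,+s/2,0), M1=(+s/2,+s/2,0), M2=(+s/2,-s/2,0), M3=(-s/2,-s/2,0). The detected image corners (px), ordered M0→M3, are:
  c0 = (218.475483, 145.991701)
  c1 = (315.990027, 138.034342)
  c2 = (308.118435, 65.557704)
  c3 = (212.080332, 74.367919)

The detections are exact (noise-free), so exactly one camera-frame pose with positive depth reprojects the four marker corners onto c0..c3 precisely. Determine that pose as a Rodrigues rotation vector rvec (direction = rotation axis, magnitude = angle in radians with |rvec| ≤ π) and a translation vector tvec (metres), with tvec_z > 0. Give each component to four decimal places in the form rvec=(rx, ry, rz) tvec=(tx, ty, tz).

rvec=(-0.0812, 0.0836, -0.0847) tvec=(-0.1272, -0.3915, 1.2613)

Intrinsics K: fx=581.8, fy=441.2, cx=322.0, cy=242.7
Marker side s = 0.213 m; corners in marker frame (Z=0):
  M0 = (-0.1065, +0.1065, 0)
  M1 = (+0.1065, +0.1065, 0)
  M2 = (+0.1065, -0.1065, 0)
  M3 = (-0.1065, -0.1065, 0)
Detected image corners:
  c0 = (218.475483, 145.991701) px
  c1 = (315.990027, 138.034342) px
  c2 = (308.118435, 65.557704) px
  c3 = (212.080332, 74.367919) px
Planar DLT: solve 8×8 A·h = b for H (H[2,2]=1):
  H  [+437.61741 +15.81287 +263.31410]
  H  [-46.09055 +331.15397 +105.75932]
  H  [-0.06336 -0.06695 +1.00000]
B = K⁻¹H; ‖b₁‖=0.792855, ‖b₂‖=0.792855; λ = 2/(‖b₁‖+‖b₂‖) = 1.261265, sign → tz>0 ⇒ λ=+1.261265
r₁ = λ·B[:,0] = (+0.99293,-0.08780,-0.07992); r₂ = λ·B[:,1] = (+0.08102,+0.99313,-0.08445)
r₃ = r₁×r₂ = (+0.08678,+0.07738,+0.99322); SVD([r₁ r₂ r₃]) → R = UVᵀ:
  R  [+0.99293 +0.08102 +0.08678]
  R  [-0.08780 +0.99313 +0.07738]
  R  [-0.07992 -0.08445 +0.99322]
t = (-0.12722, -0.39147, +1.26126) m
tr R = 2.979274; θ = arccos((tr R − 1)/2) = 0.144090 rad = 8.256°
axis k = ((R−Rᵀ)₃₂, (R−Rᵀ)₁₃, (R−Rᵀ)₂₁) / (2 sinθ) = (-0.563483, +0.580468, -0.587830)
rvec = θ·k = (-0.081193, +0.083640, -0.084701)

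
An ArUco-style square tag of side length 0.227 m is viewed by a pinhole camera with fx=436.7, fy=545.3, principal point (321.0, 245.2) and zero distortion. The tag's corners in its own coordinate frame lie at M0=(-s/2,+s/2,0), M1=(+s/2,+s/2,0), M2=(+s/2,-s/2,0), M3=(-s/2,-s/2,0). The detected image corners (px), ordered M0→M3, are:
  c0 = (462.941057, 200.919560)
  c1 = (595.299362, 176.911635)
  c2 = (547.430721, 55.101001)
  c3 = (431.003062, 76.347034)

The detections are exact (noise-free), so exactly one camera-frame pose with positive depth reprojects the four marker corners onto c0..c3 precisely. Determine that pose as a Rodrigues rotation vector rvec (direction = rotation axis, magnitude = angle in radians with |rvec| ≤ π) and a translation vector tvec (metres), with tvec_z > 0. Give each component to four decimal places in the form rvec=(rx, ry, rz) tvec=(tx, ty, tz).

rvec=(-0.4616, 0.0369, -0.1407) tvec=(0.3394, -0.1772, 0.7931)

Intrinsics K: fx=436.7, fy=545.3, cx=321.0, cy=245.2
Marker side s = 0.227 m; corners in marker frame (Z=0):
  M0 = (-0.1135, +0.1135, 0)
  M1 = (+0.1135, +0.1135, 0)
  M2 = (+0.1135, -0.1135, 0)
  M3 = (-0.1135, -0.1135, 0)
Detected image corners:
  c0 = (462.941057, 200.919560) px
  c1 = (595.299362, 176.911635) px
  c2 = (547.430721, 55.101001) px
  c3 = (431.003062, 76.347034) px
Planar DLT: solve 8×8 A·h = b for H (H[2,2]=1):
  H  [+543.40927 -110.74198 +507.86192]
  H  [-99.87402 +471.05447 +123.39179]
  H  [-0.00459 -0.56270 +1.00000]
B = K⁻¹H; ‖b₁‖=1.260808, ‖b₂‖=1.260808; λ = 2/(‖b₁‖+‖b₂‖) = 0.793142, sign → tz>0 ⇒ λ=+0.793142
r₁ = λ·B[:,0] = (+0.98962,-0.14363,-0.00364); r₂ = λ·B[:,1] = (+0.12693,+0.88584,-0.44630)
r₃ = r₁×r₂ = (+0.06733,+0.44121,+0.89488); SVD([r₁ r₂ r₃]) → R = UVᵀ:
  R  [+0.98962 +0.12693 +0.06733]
  R  [-0.14363 +0.88584 +0.44121]
  R  [-0.00364 -0.44630 +0.89488]
t = (+0.33938, -0.17717, +0.79314) m
tr R = 2.770336; θ = arccos((tr R − 1)/2) = 0.483942 rad = 27.728°
axis k = ((R−Rᵀ)₃₂, (R−Rᵀ)₁₃, (R−Rᵀ)₂₁) / (2 sinθ) = (-0.953754, +0.076263, -0.290751)
rvec = θ·k = (-0.461561, +0.036907, -0.140707)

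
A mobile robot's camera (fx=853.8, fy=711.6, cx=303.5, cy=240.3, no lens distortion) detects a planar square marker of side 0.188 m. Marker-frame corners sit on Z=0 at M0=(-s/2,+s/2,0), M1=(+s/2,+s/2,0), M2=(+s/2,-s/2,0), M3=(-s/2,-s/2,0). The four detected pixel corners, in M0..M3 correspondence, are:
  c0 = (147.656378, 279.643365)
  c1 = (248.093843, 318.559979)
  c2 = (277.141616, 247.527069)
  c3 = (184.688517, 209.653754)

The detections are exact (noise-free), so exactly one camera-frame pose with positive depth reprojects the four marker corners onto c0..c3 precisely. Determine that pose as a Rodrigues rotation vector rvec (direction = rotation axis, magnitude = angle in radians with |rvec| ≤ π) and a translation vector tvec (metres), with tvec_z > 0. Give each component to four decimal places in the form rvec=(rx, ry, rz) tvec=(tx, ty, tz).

rvec=(-0.5850, -0.3415, 0.3778) tvec=(-0.1540, 0.0473, 1.4967)

Intrinsics K: fx=853.8, fy=711.6, cx=303.5, cy=240.3
Marker side s = 0.188 m; corners in marker frame (Z=0):
  M0 = (-0.0940, +0.0940, 0)
  M1 = (+0.0940, +0.0940, 0)
  M2 = (+0.0940, -0.0940, 0)
  M3 = (-0.0940, -0.0940, 0)
Detected image corners:
  c0 = (147.656378, 279.643365) px
  c1 = (248.093843, 318.559979) px
  c2 = (277.141616, 247.527069) px
  c3 = (184.688517, 209.653754) px
Planar DLT: solve 8×8 A·h = b for H (H[2,2]=1):
  H  [+541.32594 -259.91232 +215.62205]
  H  [+239.94431 +271.18034 +262.78580]
  H  [+0.13576 -0.39385 +1.00000]
B = K⁻¹H; ‖b₁‖=0.668154, ‖b₂‖=0.668154; λ = 2/(‖b₁‖+‖b₂‖) = 1.496660, sign → tz>0 ⇒ λ=+1.496660
r₁ = λ·B[:,0] = (+0.87669,+0.43605,+0.20318); r₂ = λ·B[:,1] = (-0.24608,+0.76941,-0.58945)
r₃ = r₁×r₂ = (-0.41336,+0.46677,+0.78183); SVD([r₁ r₂ r₃]) → R = UVᵀ:
  R  [+0.87669 -0.24608 -0.41336]
  R  [+0.43605 +0.76941 +0.46677]
  R  [+0.20318 -0.58945 +0.78183]
t = (-0.15404, +0.04729, +1.49666) m
tr R = 2.427927; θ = arccos((tr R − 1)/2) = 0.775653 rad = 44.442°
axis k = ((R−Rᵀ)₃₂, (R−Rᵀ)₁₃, (R−Rᵀ)₂₁) / (2 sinθ) = (-0.754250, -0.440269, +0.487104)
rvec = θ·k = (-0.585036, -0.341496, +0.377824)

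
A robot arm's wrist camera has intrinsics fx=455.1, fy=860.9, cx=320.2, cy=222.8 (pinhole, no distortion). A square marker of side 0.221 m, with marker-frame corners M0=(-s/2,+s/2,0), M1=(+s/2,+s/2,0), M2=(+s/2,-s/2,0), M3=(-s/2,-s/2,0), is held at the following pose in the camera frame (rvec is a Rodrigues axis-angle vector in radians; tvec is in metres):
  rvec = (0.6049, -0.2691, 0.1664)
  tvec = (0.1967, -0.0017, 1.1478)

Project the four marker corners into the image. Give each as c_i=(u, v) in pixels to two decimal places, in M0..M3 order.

c0=(345.73, 281.11) c1=(421.58, 289.61) c2=(453.14, 159.12) c3=(370.71, 141.55)

Intrinsics K: fx=455.1, fy=860.9, cx=320.2, cy=222.8
Marker side s = 0.221 m; corners in marker frame (Z=0):
  M0 = (-0.1105, +0.1105, 0)
  M1 = (+0.1105, +0.1105, 0)
  M2 = (+0.1105, -0.1105, 0)
  M3 = (-0.1105, -0.1105, 0)
rvec = (0.6049, -0.2691, 0.1664), |rvec| = θ = 0.68265 rad = 39.113°
Rodrigues: sinθ=0.63085, 1−cosθ=0.22409; R = I + sinθ·[k]× + (1−cosθ)·[k]×²:
    [+0.95186 -0.23205 -0.20028]
    [+0.07550 +0.81073 -0.58053]
    [+0.29708 +0.53747 +0.78922]
t = (0.1967, -0.0017, 1.1478) m
M0: Pc = R·M0+t = (+0.06588, +0.07954, +1.17436); u = 455.1·(+0.06588)/1.17436 + 320.2 = 345.7295, v = 860.9·(+0.07954)/1.17436 + 222.8 = 281.1113
M1: Pc = R·M1+t = (+0.27624, +0.09623, +1.24002); u = 455.1·(+0.27624)/1.24002 + 320.2 = 421.5827, v = 860.9·(+0.09623)/1.24002 + 222.8 = 289.6075
M2: Pc = R·M2+t = (+0.32752, -0.08294, +1.12124); u = 455.1·(+0.32752)/1.12124 + 320.2 = 453.1383, v = 860.9·(-0.08294)/1.12124 + 222.8 = 159.1153
M3: Pc = R·M3+t = (+0.11716, -0.09963, +1.05558); u = 455.1·(+0.11716)/1.05558 + 320.2 = 370.7124, v = 860.9·(-0.09963)/1.05558 + 222.8 = 141.5466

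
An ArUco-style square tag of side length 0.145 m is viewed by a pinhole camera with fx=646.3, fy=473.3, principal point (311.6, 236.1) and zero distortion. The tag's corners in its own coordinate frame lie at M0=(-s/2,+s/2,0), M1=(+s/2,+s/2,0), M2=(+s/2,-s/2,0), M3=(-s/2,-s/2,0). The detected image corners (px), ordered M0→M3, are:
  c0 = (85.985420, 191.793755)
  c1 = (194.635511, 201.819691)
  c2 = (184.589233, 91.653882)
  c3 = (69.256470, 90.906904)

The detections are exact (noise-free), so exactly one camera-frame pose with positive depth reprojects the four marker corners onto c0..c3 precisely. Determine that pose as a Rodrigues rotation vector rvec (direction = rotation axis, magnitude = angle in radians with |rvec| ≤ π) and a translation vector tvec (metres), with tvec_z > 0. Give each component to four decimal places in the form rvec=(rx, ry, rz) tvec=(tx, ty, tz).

Intrinsics K: fx=646.3, fy=473.3, cx=311.6, cy=236.1
Marker side s = 0.145 m; corners in marker frame (Z=0):
  M0 = (-0.0725, +0.0725, 0)
  M1 = (+0.0725, +0.0725, 0)
  M2 = (+0.0725, -0.0725, 0)
  M3 = (-0.0725, -0.0725, 0)
Detected image corners:
  c0 = (85.985420, 191.793755) px
  c1 = (194.635511, 201.819691) px
  c2 = (184.589233, 91.653882) px
  c3 = (69.256470, 90.906904) px
Planar DLT: solve 8×8 A·h = b for H (H[2,2]=1):
  H  [+687.19243 +158.45292 +131.29022]
  H  [-52.65319 +796.45109 +145.78319]
  H  [-0.63127 +0.48699 +1.00000]
B = K⁻¹H; ‖b₁‖=1.519995, ‖b₂‖=1.519995; λ = 2/(‖b₁‖+‖b₂‖) = 0.657897, sign → tz>0 ⇒ λ=+0.657897
r₁ = λ·B[:,0] = (+0.89976,+0.13398,-0.41531); r₂ = λ·B[:,1] = (+0.00683,+0.94726,+0.32039)
r₃ = r₁×r₂ = (+0.43634,-0.29111,+0.85139); SVD([r₁ r₂ r₃]) → R = UVᵀ:
  R  [+0.89976 +0.00683 +0.43634]
  R  [+0.13398 +0.94726 -0.29111]
  R  [-0.41531 +0.32039 +0.85139]
t = (-0.18355, -0.12554, +0.65790) m
tr R = 2.698410; θ = arccos((tr R − 1)/2) = 0.556319 rad = 31.875°
axis k = ((R−Rᵀ)₃₂, (R−Rᵀ)₁₃, (R−Rᵀ)₂₁) / (2 sinθ) = (+0.578999, +0.806390, +0.120400)
rvec = θ·k = (+0.322108, +0.448609, +0.066981)

rvec=(0.3221, 0.4486, 0.0670) tvec=(-0.1835, -0.1255, 0.6579)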